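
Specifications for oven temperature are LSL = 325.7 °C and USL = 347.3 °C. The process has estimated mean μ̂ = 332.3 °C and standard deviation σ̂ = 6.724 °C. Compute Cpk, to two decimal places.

0.33

Cpu = (USL − μ̂) / (3σ̂) = (347.3 − 332.3) / (3 × 6.724) = 0.7436; Cpl = (μ̂ − LSL) / (3σ̂) = (332.3 − 325.7) / (3 × 6.724) = 0.3272; Cpk = min(Cpu, Cpl) = 0.3272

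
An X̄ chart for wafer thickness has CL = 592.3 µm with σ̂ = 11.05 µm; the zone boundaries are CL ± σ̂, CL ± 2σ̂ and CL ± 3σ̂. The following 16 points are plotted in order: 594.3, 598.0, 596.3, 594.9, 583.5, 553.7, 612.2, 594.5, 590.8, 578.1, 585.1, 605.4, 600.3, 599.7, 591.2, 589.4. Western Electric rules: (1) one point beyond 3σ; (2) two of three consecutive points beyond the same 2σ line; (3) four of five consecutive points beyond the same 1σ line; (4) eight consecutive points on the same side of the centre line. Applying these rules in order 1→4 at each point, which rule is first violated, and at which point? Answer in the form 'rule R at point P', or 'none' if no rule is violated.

Zone of each point (C = within 1σ̂, B = 1σ̂–2σ̂, A = 2σ̂–3σ̂, * = beyond 3σ̂; sign = side of CL): 1:+C, 2:+C, 3:+C, 4:+C, 5:-C, 6:-*, 7:+B, 8:+C, 9:-C, 10:-B, 11:-C, 12:+B, 13:+C, 14:+C, 15:-C, 16:-C
Rule 1 (one point beyond the 3σ limits) is satisfied at point 6.

rule 1 at point 6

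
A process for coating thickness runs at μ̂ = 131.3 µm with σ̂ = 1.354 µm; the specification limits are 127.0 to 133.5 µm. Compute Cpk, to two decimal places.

Cpu = (USL − μ̂) / (3σ̂) = (133.5 − 131.3) / (3 × 1.354) = 0.5416; Cpl = (μ̂ − LSL) / (3σ̂) = (131.3 − 127.0) / (3 × 1.354) = 1.0586; Cpk = min(Cpu, Cpl) = 0.5416

0.54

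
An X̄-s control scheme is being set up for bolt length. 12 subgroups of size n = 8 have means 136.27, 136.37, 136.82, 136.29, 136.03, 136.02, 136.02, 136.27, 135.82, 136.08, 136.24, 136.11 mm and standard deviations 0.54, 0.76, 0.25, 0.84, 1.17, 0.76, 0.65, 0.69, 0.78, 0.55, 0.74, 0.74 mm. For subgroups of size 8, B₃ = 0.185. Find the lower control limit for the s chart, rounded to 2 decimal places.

s̄ = (0.54 + 0.76 + 0.25 + 0.84 + 1.17 + 0.76 + 0.65 + 0.69 + 0.78 + 0.55 + 0.74 + 0.74) / 12 = 0.7058
LCL_s = B₃·s̄ = 0.185 × 0.7058 = 0.1306

0.13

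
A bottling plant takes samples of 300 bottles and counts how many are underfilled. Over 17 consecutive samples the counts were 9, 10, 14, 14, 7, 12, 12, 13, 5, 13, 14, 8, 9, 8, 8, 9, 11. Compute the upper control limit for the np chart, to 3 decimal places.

p̄ = Σdᵢ / (k·n) = 176 / (17 × 300) = 0.03451
UCL = np̄ + 3·√(np̄(1−p̄)) = 10.3529 + 3 × √(10.3529×0.96549) = 10.3529 + 3 × 3.1616 = 19.8377

19.838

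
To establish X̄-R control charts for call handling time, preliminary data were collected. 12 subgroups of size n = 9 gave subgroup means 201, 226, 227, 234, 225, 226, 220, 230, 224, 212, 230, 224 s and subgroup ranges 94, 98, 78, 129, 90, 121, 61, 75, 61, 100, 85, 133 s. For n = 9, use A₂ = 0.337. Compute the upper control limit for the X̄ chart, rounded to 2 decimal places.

254.84

X̄̄ = (201 + 226 + 227 + 234 + 225 + 226 + 220 + 230 + 224 + 212 + 230 + 224) / 12 = 2679.0000 / 12 = 223.2500
R̄ = (94 + 98 + 78 + 129 + 90 + 121 + 61 + 75 + 61 + 100 + 85 + 133) / 12 = 1125.0000 / 12 = 93.7500
UCL = X̄̄ + A₂·R̄ = 223.2500 + 0.337 × 93.7500 = 254.8438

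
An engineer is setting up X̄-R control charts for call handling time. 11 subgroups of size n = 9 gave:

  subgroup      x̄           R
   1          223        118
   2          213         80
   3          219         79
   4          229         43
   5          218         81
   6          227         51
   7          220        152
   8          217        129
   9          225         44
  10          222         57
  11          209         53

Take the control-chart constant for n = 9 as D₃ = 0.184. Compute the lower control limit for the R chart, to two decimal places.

14.84

R̄ = (118 + 80 + 79 + 43 + 81 + 51 + 152 + 129 + 44 + 57 + 53) / 11 = 887.0000 / 11 = 80.6364
LCL_R = D₃·R̄ = 0.184 × 80.6364 = 14.8371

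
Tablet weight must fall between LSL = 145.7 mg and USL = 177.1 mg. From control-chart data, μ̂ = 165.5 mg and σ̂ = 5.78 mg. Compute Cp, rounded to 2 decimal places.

Cp = (USL − LSL) / (6σ̂) = (177.1 − 145.7) / (6 × 5.78) = 31.4000 / 34.6800 = 0.9054

0.91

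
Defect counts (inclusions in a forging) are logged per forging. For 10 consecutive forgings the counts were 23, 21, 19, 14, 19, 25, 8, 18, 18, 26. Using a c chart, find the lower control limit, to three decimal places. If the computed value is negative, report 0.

5.989

c̄ = (23 + 21 + 19 + 14 + 19 + 25 + 8 + 18 + 18 + 26) / 10 = 191 / 10 = 19.1000
LCL = c̄ − 3√c̄ = 19.1000 − 3 × 4.3704 = 5.9889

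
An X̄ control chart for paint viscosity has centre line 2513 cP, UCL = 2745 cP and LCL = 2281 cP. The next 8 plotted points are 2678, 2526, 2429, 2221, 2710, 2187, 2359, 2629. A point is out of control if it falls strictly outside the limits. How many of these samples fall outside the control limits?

Compare each point to [2281, 2745]: sample 4 = 2221 < LCL; sample 6 = 2187 < LCL.

2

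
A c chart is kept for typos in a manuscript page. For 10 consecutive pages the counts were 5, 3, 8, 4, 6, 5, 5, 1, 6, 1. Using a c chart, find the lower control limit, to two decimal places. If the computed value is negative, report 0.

c̄ = (5 + 3 + 8 + 4 + 6 + 5 + 5 + 1 + 6 + 1) / 10 = 44 / 10 = 4.4000
LCL = c̄ − 3√c̄ = 4.4000 − 3 × 2.0976 = -1.8929 → 0 (cannot be negative)

0.00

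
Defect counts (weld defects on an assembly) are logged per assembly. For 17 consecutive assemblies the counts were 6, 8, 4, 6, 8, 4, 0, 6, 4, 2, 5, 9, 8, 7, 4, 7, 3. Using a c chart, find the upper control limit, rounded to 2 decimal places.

12.29

c̄ = (6 + 8 + 4 + 6 + 8 + 4 + 0 + 6 + 4 + 2 + 5 + 9 + 8 + 7 + 4 + 7 + 3) / 17 = 91 / 17 = 5.3529
UCL = c̄ + 3√c̄ = 5.3529 + 3 × √5.3529 = 5.3529 + 3 × 2.3136 = 12.2939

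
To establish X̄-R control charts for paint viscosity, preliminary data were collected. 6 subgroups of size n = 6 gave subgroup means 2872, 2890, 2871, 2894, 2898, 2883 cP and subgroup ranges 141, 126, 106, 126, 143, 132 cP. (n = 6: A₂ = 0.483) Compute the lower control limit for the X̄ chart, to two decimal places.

2822.36

X̄̄ = (2872 + 2890 + 2871 + 2894 + 2898 + 2883) / 6 = 17308.0000 / 6 = 2884.6667
R̄ = (141 + 126 + 106 + 126 + 143 + 132) / 6 = 774.0000 / 6 = 129.0000
LCL = X̄̄ − A₂·R̄ = 2884.6667 − 0.483 × 129.0000 = 2822.3597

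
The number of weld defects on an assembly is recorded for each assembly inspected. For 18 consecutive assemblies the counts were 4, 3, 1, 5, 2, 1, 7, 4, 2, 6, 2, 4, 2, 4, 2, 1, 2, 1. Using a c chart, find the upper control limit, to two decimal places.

8.09

c̄ = (4 + 3 + 1 + 5 + 2 + 1 + 7 + 4 + 2 + 6 + 2 + 4 + 2 + 4 + 2 + 1 + 2 + 1) / 18 = 53 / 18 = 2.9444
UCL = c̄ + 3√c̄ = 2.9444 + 3 × √2.9444 = 2.9444 + 3 × 1.7159 = 8.0923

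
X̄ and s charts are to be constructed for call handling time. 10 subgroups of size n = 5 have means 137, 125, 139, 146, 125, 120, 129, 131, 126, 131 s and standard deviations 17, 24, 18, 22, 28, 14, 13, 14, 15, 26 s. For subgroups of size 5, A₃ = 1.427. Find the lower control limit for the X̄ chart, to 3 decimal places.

X̄̄ = (137 + 125 + 139 + 146 + 125 + 120 + 129 + 131 + 126 + 131) / 10 = 130.9000
s̄ = (17 + 24 + 18 + 22 + 28 + 14 + 13 + 14 + 15 + 26) / 10 = 19.1000
LCL = X̄̄ − A₃·s̄ = 130.9000 − 1.427 × 19.1000 = 103.6443

103.644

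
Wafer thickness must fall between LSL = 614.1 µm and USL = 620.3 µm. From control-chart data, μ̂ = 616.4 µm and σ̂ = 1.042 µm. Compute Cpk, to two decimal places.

Cpu = (USL − μ̂) / (3σ̂) = (620.3 − 616.4) / (3 × 1.042) = 1.2476; Cpl = (μ̂ − LSL) / (3σ̂) = (616.4 − 614.1) / (3 × 1.042) = 0.7358; Cpk = min(Cpu, Cpl) = 0.7358

0.74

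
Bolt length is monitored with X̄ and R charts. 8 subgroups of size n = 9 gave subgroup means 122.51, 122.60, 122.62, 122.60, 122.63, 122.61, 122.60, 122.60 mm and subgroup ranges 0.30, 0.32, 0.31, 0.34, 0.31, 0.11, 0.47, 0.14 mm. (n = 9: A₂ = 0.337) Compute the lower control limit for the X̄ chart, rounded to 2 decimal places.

X̄̄ = (122.51 + 122.60 + 122.62 + 122.60 + 122.63 + 122.61 + 122.60 + 122.60) / 8 = 980.7700 / 8 = 122.5962
R̄ = (0.30 + 0.32 + 0.31 + 0.34 + 0.31 + 0.11 + 0.47 + 0.14) / 8 = 2.3000 / 8 = 0.2875
LCL = X̄̄ − A₂·R̄ = 122.5962 − 0.337 × 0.2875 = 122.4994

122.50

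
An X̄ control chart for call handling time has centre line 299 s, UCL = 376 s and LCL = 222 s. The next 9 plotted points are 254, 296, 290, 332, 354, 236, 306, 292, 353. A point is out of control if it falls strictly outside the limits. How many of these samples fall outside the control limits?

All 9 points lie within [222, 376].

0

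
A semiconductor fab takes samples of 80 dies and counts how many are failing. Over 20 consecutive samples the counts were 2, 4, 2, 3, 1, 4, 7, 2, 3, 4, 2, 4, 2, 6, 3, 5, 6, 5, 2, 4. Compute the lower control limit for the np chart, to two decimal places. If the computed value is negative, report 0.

0.00

p̄ = Σdᵢ / (k·n) = 71 / (20 × 80) = 0.04437
LCL = np̄ − 3·√(np̄(1−p̄)) = 3.5500 − 3 × 1.8419 = -1.9756 → 0 (negative, so LCL = 0)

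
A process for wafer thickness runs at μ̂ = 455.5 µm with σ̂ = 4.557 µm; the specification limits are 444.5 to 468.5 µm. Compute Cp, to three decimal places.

0.878

Cp = (USL − LSL) / (6σ̂) = (468.5 − 444.5) / (6 × 4.557) = 24.0000 / 27.3420 = 0.8778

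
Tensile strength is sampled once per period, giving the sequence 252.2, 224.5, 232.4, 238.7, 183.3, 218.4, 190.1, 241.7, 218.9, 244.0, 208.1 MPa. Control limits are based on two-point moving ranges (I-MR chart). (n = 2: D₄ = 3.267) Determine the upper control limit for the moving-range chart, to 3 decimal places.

Moving ranges: 27.7, 7.9, 6.3, 55.4, 35.1, 28.3, 51.6, 22.8, 25.1, 35.9; M̄R̄ = 296.1000 / 10 = 29.6100
UCL_MR = D₄·M̄R̄ = 3.267 × 29.6100 = 96.7359

96.736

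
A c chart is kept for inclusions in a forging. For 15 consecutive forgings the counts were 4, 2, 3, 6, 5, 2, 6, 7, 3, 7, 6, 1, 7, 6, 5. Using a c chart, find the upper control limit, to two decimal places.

c̄ = (4 + 2 + 3 + 6 + 5 + 2 + 6 + 7 + 3 + 7 + 6 + 1 + 7 + 6 + 5) / 15 = 70 / 15 = 4.6667
UCL = c̄ + 3√c̄ = 4.6667 + 3 × √4.6667 = 4.6667 + 3 × 2.1602 = 11.1474

11.15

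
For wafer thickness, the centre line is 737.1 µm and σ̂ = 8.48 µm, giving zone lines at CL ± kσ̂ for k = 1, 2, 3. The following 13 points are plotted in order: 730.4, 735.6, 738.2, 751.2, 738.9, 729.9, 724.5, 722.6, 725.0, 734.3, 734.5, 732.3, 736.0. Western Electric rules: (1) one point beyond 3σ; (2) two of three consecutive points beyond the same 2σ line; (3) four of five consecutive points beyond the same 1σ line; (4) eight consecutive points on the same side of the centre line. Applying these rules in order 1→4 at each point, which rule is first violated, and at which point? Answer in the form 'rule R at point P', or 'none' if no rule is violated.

rule 4 at point 13

Zone of each point (C = within 1σ̂, B = 1σ̂–2σ̂, A = 2σ̂–3σ̂, * = beyond 3σ̂; sign = side of CL): 1:-C, 2:-C, 3:+C, 4:+B, 5:+C, 6:-C, 7:-B, 8:-B, 9:-B, 10:-C, 11:-C, 12:-C, 13:-C
Rule 4 (eight consecutive points on the same side of the centre line) is satisfied at point 13.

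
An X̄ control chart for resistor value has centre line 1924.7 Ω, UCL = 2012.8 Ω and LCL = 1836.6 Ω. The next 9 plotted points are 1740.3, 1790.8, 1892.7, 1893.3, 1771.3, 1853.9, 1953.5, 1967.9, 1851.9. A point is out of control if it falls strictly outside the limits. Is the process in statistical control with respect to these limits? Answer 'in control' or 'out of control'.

out of control

Compare each point to [1836.6, 2012.8]: sample 1 = 1740.3 < LCL; sample 2 = 1790.8 < LCL; sample 5 = 1771.3 < LCL.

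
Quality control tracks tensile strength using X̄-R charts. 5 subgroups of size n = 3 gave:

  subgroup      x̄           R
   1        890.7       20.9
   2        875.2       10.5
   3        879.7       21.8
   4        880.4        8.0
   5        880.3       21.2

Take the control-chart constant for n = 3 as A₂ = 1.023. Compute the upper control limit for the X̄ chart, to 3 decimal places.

898.119

X̄̄ = (890.7 + 875.2 + 879.7 + 880.4 + 880.3) / 5 = 4406.3000 / 5 = 881.2600
R̄ = (20.9 + 10.5 + 21.8 + 8.0 + 21.2) / 5 = 82.4000 / 5 = 16.4800
UCL = X̄̄ + A₂·R̄ = 881.2600 + 1.023 × 16.4800 = 898.1190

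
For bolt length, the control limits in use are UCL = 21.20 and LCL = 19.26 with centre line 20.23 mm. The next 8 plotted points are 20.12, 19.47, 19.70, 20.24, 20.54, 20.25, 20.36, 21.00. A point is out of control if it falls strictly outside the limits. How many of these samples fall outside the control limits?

0

All 8 points lie within [19.26, 21.20].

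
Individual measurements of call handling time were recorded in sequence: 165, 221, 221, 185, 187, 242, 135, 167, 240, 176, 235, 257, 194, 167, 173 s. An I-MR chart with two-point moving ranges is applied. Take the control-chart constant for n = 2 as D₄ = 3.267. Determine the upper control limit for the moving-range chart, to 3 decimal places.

140.481

Moving ranges: 56, 0, 36, 2, 55, 107, 32, 73, 64, 59, 22, 63, 27, 6; M̄R̄ = 602.0000 / 14 = 43.0000
UCL_MR = D₄·M̄R̄ = 3.267 × 43.0000 = 140.4810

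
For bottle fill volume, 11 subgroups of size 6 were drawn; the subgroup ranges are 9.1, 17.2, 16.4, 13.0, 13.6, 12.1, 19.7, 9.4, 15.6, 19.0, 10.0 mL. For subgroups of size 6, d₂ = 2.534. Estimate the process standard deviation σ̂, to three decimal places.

R̄ = (9.1 + 17.2 + 16.4 + 13.0 + 13.6 + 12.1 + 19.7 + 9.4 + 15.6 + 19.0 + 10.0) / 11 = 14.1000
σ̂ = R̄ / d₂ = 14.1000 / 2.534 = 5.5643

5.564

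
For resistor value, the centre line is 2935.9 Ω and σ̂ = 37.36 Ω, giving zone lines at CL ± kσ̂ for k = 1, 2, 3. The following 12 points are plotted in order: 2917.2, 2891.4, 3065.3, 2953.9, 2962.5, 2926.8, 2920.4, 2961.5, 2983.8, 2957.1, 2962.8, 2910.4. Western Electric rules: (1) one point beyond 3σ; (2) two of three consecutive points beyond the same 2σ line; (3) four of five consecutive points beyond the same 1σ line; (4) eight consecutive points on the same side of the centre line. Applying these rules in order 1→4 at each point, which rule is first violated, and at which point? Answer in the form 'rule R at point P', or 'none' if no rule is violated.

Zone of each point (C = within 1σ̂, B = 1σ̂–2σ̂, A = 2σ̂–3σ̂, * = beyond 3σ̂; sign = side of CL): 1:-C, 2:-B, 3:+*, 4:+C, 5:+C, 6:-C, 7:-C, 8:+C, 9:+B, 10:+C, 11:+C, 12:-C
Rule 1 (one point beyond the 3σ limits) is satisfied at point 3.

rule 1 at point 3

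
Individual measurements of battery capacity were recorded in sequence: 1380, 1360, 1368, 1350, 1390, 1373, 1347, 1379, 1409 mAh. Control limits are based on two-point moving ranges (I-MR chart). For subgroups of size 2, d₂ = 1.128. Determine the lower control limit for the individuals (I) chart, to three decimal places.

1309.392

X̄ = (1380 + 1360 + 1368 + 1350 + 1390 + 1373 + 1347 + 1379 + 1409) / 9 = 1372.8889
Moving ranges: 20, 8, 18, 40, 17, 26, 32, 30; M̄R̄ = 191.0000 / 8 = 23.8750
LCL = X̄ − 3·M̄R̄/d₂ = 1372.8889 − 3 × 23.8750 / 1.128 = 1309.3915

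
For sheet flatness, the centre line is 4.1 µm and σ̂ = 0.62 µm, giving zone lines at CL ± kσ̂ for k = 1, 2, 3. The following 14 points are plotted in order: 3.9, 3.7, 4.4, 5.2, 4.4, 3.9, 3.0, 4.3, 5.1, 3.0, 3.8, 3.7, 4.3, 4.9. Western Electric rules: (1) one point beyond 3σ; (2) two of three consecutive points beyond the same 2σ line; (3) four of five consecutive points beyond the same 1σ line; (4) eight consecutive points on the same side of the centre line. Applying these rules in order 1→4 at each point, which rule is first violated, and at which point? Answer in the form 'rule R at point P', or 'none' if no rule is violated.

Zone of each point (C = within 1σ̂, B = 1σ̂–2σ̂, A = 2σ̂–3σ̂, * = beyond 3σ̂; sign = side of CL): 1:-C, 2:-C, 3:+C, 4:+B, 5:+C, 6:-C, 7:-B, 8:+C, 9:+B, 10:-B, 11:-C, 12:-C, 13:+C, 14:+B
No rule fires across all 14 points.

none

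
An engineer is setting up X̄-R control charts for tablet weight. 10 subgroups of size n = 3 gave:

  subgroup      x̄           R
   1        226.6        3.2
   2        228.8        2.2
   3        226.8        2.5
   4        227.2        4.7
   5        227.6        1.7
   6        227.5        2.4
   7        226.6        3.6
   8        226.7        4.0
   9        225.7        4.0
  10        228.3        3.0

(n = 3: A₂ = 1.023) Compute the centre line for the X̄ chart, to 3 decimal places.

227.180

X̄̄ = (226.6 + 228.8 + 226.8 + 227.2 + 227.6 + 227.5 + 226.6 + 226.7 + 225.7 + 228.3) / 10 = 2271.8000 / 10 = 227.1800
CL = X̄̄ = 227.1800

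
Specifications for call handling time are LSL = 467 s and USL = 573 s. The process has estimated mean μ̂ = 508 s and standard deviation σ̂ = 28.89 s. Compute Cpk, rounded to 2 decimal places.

0.47

Cpu = (USL − μ̂) / (3σ̂) = (573 − 508) / (3 × 28.89) = 0.7500; Cpl = (μ̂ − LSL) / (3σ̂) = (508 − 467) / (3 × 28.89) = 0.4731; Cpk = min(Cpu, Cpl) = 0.4731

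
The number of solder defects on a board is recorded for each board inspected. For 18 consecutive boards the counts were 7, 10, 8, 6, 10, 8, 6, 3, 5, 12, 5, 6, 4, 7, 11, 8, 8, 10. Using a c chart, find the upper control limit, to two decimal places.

c̄ = (7 + 10 + 8 + 6 + 10 + 8 + 6 + 3 + 5 + 12 + 5 + 6 + 4 + 7 + 11 + 8 + 8 + 10) / 18 = 134 / 18 = 7.4444
UCL = c̄ + 3√c̄ = 7.4444 + 3 × √7.4444 = 7.4444 + 3 × 2.7285 = 15.6298

15.63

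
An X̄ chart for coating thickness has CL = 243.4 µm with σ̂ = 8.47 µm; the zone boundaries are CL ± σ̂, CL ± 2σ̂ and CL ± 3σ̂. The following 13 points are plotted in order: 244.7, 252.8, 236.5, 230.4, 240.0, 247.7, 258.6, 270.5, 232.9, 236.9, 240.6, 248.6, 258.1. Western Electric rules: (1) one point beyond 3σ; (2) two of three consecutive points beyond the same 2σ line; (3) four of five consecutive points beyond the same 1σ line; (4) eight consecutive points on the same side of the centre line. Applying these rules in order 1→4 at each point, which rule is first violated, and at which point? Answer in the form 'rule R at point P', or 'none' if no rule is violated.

Zone of each point (C = within 1σ̂, B = 1σ̂–2σ̂, A = 2σ̂–3σ̂, * = beyond 3σ̂; sign = side of CL): 1:+C, 2:+B, 3:-C, 4:-B, 5:-C, 6:+C, 7:+B, 8:+*, 9:-B, 10:-C, 11:-C, 12:+C, 13:+B
Rule 1 (one point beyond the 3σ limits) is satisfied at point 8.

rule 1 at point 8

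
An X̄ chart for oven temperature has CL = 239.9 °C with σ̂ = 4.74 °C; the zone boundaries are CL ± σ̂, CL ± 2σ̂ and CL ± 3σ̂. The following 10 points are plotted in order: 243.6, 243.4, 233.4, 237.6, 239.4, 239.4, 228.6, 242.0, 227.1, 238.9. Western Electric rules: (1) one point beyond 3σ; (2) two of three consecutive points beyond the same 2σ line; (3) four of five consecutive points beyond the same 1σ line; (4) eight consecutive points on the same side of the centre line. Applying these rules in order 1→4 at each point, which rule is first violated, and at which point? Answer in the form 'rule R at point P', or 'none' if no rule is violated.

rule 2 at point 9

Zone of each point (C = within 1σ̂, B = 1σ̂–2σ̂, A = 2σ̂–3σ̂, * = beyond 3σ̂; sign = side of CL): 1:+C, 2:+C, 3:-B, 4:-C, 5:-C, 6:-C, 7:-A, 8:+C, 9:-A, 10:-C
Rule 2 (two of three consecutive points beyond the same 2σ limit) is satisfied at point 9.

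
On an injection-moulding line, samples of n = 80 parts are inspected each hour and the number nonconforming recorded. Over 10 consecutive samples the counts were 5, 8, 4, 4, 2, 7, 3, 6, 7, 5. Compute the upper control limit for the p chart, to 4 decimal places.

p̄ = Σdᵢ / (k·n) = 51 / (10 × 80) = 0.06375
UCL = p̄ + 3·√(p̄(1−p̄)/n) = 0.06375 + 3 × √(0.06375×0.93625/80) = 0.06375 + 3 × 0.02731 = 0.14569

0.1457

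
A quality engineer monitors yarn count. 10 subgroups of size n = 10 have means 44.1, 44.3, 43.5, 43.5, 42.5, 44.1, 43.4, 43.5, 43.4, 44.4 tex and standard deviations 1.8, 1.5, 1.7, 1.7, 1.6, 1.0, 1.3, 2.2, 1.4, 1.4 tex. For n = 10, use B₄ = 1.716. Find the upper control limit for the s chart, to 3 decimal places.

s̄ = (1.8 + 1.5 + 1.7 + 1.7 + 1.6 + 1.0 + 1.3 + 2.2 + 1.4 + 1.4) / 10 = 1.5600
UCL_s = B₄·s̄ = 1.716 × 1.5600 = 2.6770

2.677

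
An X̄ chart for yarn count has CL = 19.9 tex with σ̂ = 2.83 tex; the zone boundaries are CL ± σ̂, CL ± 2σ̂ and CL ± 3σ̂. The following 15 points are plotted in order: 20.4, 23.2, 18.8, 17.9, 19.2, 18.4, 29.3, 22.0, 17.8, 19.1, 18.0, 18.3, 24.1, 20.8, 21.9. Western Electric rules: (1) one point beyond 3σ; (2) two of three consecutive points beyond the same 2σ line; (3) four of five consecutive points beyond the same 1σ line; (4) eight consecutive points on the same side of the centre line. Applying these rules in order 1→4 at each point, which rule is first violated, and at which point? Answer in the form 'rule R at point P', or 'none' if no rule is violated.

Zone of each point (C = within 1σ̂, B = 1σ̂–2σ̂, A = 2σ̂–3σ̂, * = beyond 3σ̂; sign = side of CL): 1:+C, 2:+B, 3:-C, 4:-C, 5:-C, 6:-C, 7:+*, 8:+C, 9:-C, 10:-C, 11:-C, 12:-C, 13:+B, 14:+C, 15:+C
Rule 1 (one point beyond the 3σ limits) is satisfied at point 7.

rule 1 at point 7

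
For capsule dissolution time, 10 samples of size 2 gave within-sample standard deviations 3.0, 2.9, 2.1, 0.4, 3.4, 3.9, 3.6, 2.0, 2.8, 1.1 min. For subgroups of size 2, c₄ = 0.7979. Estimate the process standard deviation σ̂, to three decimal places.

3.158

s̄ = (3.0 + 2.9 + 2.1 + 0.4 + 3.4 + 3.9 + 3.6 + 2.0 + 2.8 + 1.1) / 10 = 2.5200
σ̂ = s̄ / c₄ = 2.5200 / 0.7979 = 3.1583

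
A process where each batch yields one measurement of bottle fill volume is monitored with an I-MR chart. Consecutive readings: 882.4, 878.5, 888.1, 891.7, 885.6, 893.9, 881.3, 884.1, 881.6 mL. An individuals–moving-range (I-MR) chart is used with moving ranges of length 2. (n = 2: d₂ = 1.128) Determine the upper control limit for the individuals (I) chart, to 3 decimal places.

901.667

X̄ = (882.4 + 878.5 + 888.1 + 891.7 + 885.6 + 893.9 + 881.3 + 884.1 + 881.6) / 9 = 885.2444
Moving ranges: 3.9, 9.6, 3.6, 6.1, 8.3, 12.6, 2.8, 2.5; M̄R̄ = 49.4000 / 8 = 6.1750
UCL = X̄ + 3·M̄R̄/d₂ = 885.2444 + 3 × 6.1750 / 1.128 = 901.6673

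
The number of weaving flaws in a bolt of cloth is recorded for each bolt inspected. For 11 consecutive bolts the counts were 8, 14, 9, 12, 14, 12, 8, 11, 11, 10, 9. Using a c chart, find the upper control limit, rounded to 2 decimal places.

20.55

c̄ = (8 + 14 + 9 + 12 + 14 + 12 + 8 + 11 + 11 + 10 + 9) / 11 = 118 / 11 = 10.7273
UCL = c̄ + 3√c̄ = 10.7273 + 3 × √10.7273 = 10.7273 + 3 × 3.2753 = 20.5530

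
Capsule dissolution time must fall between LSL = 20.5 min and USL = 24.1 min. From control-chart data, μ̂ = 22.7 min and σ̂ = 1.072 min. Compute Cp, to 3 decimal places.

Cp = (USL − LSL) / (6σ̂) = (24.1 − 20.5) / (6 × 1.072) = 3.6000 / 6.4320 = 0.5597

0.560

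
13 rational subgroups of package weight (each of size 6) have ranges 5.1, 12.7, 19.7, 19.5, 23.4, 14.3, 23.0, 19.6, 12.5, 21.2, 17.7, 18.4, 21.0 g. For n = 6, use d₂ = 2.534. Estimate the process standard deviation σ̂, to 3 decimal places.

R̄ = (5.1 + 12.7 + 19.7 + 19.5 + 23.4 + 14.3 + 23.0 + 19.6 + 12.5 + 21.2 + 17.7 + 18.4 + 21.0) / 13 = 17.5462
σ̂ = R̄ / d₂ = 17.5462 / 2.534 = 6.9243

6.924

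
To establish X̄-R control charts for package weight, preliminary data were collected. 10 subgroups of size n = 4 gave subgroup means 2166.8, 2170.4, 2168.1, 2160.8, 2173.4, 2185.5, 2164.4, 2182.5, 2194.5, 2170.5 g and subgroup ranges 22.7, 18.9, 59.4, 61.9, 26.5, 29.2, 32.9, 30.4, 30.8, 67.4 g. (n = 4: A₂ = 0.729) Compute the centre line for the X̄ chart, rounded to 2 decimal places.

X̄̄ = (2166.8 + 2170.4 + 2168.1 + 2160.8 + 2173.4 + 2185.5 + 2164.4 + 2182.5 + 2194.5 + 2170.5) / 10 = 21736.9000 / 10 = 2173.6900
CL = X̄̄ = 2173.6900

2173.69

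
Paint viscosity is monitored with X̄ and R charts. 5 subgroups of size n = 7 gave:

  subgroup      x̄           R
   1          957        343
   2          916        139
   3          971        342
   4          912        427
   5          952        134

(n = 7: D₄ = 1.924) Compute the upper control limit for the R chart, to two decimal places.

532.95

R̄ = (343 + 139 + 342 + 427 + 134) / 5 = 1385.0000 / 5 = 277.0000
UCL_R = D₄·R̄ = 1.924 × 277.0000 = 532.9480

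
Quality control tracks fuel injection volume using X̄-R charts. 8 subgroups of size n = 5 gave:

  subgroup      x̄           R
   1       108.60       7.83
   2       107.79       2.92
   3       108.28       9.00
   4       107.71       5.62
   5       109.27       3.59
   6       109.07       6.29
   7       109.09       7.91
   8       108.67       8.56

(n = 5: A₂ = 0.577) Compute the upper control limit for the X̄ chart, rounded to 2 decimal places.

X̄̄ = (108.60 + 107.79 + 108.28 + 107.71 + 109.27 + 109.07 + 109.09 + 108.67) / 8 = 868.4800 / 8 = 108.5600
R̄ = (7.83 + 2.92 + 9.00 + 5.62 + 3.59 + 6.29 + 7.91 + 8.56) / 8 = 51.7200 / 8 = 6.4650
UCL = X̄̄ + A₂·R̄ = 108.5600 + 0.577 × 6.4650 = 112.2903

112.29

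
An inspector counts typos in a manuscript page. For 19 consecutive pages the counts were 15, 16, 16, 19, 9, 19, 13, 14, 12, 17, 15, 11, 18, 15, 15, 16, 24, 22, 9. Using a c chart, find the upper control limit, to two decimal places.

c̄ = (15 + 16 + 16 + 19 + 9 + 19 + 13 + 14 + 12 + 17 + 15 + 11 + 18 + 15 + 15 + 16 + 24 + 22 + 9) / 19 = 295 / 19 = 15.5263
UCL = c̄ + 3√c̄ = 15.5263 + 3 × √15.5263 = 15.5263 + 3 × 3.9403 = 27.3473

27.35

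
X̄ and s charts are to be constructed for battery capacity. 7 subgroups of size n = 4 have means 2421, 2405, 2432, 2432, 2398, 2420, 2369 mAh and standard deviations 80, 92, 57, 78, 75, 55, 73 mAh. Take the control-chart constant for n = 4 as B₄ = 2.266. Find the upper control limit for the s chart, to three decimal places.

s̄ = (80 + 92 + 57 + 78 + 75 + 55 + 73) / 7 = 72.8571
UCL_s = B₄·s̄ = 2.266 × 72.8571 = 165.0943

165.094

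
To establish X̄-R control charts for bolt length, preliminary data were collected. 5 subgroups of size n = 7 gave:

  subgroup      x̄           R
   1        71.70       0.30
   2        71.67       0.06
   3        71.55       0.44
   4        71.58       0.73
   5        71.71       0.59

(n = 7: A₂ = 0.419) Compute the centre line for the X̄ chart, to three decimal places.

71.642

X̄̄ = (71.70 + 71.67 + 71.55 + 71.58 + 71.71) / 5 = 358.2100 / 5 = 71.6420
CL = X̄̄ = 71.6420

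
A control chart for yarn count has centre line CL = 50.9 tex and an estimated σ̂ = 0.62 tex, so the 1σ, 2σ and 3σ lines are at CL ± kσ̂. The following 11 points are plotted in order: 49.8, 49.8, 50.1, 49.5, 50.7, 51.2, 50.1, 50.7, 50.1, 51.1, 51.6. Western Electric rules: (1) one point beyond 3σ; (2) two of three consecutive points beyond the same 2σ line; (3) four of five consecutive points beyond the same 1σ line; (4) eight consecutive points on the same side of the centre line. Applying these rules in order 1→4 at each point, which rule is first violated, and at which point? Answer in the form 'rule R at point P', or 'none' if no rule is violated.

Zone of each point (C = within 1σ̂, B = 1σ̂–2σ̂, A = 2σ̂–3σ̂, * = beyond 3σ̂; sign = side of CL): 1:-B, 2:-B, 3:-B, 4:-A, 5:-C, 6:+C, 7:-B, 8:-C, 9:-B, 10:+C, 11:+B
Rule 3 (four of five consecutive points beyond the same 1σ limit) is satisfied at point 4.

rule 3 at point 4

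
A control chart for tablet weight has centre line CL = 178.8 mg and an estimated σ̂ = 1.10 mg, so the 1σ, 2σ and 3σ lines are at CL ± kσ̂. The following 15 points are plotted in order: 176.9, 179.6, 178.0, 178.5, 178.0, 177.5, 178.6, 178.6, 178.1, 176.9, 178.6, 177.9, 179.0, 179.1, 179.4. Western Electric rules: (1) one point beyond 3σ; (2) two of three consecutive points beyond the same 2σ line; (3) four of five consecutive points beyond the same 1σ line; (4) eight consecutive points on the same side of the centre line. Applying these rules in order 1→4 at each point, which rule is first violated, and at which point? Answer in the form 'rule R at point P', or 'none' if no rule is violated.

Zone of each point (C = within 1σ̂, B = 1σ̂–2σ̂, A = 2σ̂–3σ̂, * = beyond 3σ̂; sign = side of CL): 1:-B, 2:+C, 3:-C, 4:-C, 5:-C, 6:-B, 7:-C, 8:-C, 9:-C, 10:-B, 11:-C, 12:-C, 13:+C, 14:+C, 15:+C
Rule 4 (eight consecutive points on the same side of the centre line) is satisfied at point 10.

rule 4 at point 10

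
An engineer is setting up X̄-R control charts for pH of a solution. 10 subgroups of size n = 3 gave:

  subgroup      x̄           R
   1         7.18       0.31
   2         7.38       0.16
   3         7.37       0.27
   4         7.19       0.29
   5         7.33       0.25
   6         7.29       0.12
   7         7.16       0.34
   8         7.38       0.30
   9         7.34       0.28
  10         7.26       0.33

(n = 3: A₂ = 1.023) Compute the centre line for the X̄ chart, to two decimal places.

X̄̄ = (7.18 + 7.38 + 7.37 + 7.19 + 7.33 + 7.29 + 7.16 + 7.38 + 7.34 + 7.26) / 10 = 72.8800 / 10 = 7.2880
CL = X̄̄ = 7.2880

7.29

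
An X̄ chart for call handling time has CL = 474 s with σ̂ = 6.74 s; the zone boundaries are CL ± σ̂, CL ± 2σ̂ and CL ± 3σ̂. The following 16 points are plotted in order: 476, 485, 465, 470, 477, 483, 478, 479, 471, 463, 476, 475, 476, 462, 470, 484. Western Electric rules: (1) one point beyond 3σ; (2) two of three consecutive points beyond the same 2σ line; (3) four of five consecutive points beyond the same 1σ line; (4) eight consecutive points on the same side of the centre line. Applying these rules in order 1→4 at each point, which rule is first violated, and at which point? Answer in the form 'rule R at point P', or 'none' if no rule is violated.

none

Zone of each point (C = within 1σ̂, B = 1σ̂–2σ̂, A = 2σ̂–3σ̂, * = beyond 3σ̂; sign = side of CL): 1:+C, 2:+B, 3:-B, 4:-C, 5:+C, 6:+B, 7:+C, 8:+C, 9:-C, 10:-B, 11:+C, 12:+C, 13:+C, 14:-B, 15:-C, 16:+B
No rule fires across all 16 points.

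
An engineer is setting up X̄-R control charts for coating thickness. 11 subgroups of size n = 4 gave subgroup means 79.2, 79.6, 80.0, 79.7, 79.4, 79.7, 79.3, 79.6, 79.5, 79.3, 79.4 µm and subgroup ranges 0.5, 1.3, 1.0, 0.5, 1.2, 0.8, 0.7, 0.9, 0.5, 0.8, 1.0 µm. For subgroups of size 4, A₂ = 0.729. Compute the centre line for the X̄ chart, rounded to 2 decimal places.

79.52

X̄̄ = (79.2 + 79.6 + 80.0 + 79.7 + 79.4 + 79.7 + 79.3 + 79.6 + 79.5 + 79.3 + 79.4) / 11 = 874.7000 / 11 = 79.5182
CL = X̄̄ = 79.5182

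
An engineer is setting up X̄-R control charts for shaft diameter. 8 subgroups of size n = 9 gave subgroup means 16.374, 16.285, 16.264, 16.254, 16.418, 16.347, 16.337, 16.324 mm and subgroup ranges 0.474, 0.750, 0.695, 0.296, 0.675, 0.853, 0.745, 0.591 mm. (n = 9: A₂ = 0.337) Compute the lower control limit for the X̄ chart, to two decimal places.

X̄̄ = (16.374 + 16.285 + 16.264 + 16.254 + 16.418 + 16.347 + 16.337 + 16.324) / 8 = 130.6030 / 8 = 16.3254
R̄ = (0.474 + 0.750 + 0.695 + 0.296 + 0.675 + 0.853 + 0.745 + 0.591) / 8 = 5.0790 / 8 = 0.6349
LCL = X̄̄ − A₂·R̄ = 16.3254 − 0.337 × 0.6349 = 16.1114

16.11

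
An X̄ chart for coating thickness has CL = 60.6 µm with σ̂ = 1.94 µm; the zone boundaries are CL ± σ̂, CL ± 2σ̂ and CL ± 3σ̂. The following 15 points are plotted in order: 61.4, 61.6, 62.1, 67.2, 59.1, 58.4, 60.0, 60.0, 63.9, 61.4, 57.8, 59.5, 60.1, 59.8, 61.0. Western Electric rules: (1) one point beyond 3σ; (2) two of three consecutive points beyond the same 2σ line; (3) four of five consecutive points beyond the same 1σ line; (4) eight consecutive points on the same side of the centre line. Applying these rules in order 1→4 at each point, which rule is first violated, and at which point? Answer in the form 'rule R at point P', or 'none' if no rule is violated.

Zone of each point (C = within 1σ̂, B = 1σ̂–2σ̂, A = 2σ̂–3σ̂, * = beyond 3σ̂; sign = side of CL): 1:+C, 2:+C, 3:+C, 4:+*, 5:-C, 6:-B, 7:-C, 8:-C, 9:+B, 10:+C, 11:-B, 12:-C, 13:-C, 14:-C, 15:+C
Rule 1 (one point beyond the 3σ limits) is satisfied at point 4.

rule 1 at point 4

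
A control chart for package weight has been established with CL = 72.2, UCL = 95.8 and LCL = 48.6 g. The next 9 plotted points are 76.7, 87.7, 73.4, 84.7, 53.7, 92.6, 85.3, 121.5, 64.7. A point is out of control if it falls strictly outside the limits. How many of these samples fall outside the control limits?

Compare each point to [48.6, 95.8]: sample 8 = 121.5 > UCL.

1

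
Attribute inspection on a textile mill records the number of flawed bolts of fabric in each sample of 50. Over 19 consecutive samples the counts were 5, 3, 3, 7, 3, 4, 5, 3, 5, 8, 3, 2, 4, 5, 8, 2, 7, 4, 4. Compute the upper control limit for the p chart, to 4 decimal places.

p̄ = Σdᵢ / (k·n) = 85 / (19 × 50) = 0.08947
UCL = p̄ + 3·√(p̄(1−p̄)/n) = 0.08947 + 3 × √(0.08947×0.91053/50) = 0.08947 + 3 × 0.04037 = 0.21057

0.2106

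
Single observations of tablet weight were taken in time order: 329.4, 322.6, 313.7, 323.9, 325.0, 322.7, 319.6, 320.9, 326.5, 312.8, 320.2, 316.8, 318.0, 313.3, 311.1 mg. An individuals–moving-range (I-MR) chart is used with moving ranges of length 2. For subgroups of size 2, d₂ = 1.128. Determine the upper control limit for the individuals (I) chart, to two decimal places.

X̄ = (329.4 + 322.6 + 313.7 + 323.9 + 325.0 + 322.7 + 319.6 + 320.9 + 326.5 + 312.8 + 320.2 + 316.8 + 318.0 + 313.3 + 311.1) / 15 = 319.7667
Moving ranges: 6.8, 8.9, 10.2, 1.1, 2.3, 3.1, 1.3, 5.6, 13.7, 7.4, 3.4, 1.2, 4.7, 2.2; M̄R̄ = 71.9000 / 14 = 5.1357
UCL = X̄ + 3·M̄R̄/d₂ = 319.7667 + 3 × 5.1357 / 1.128 = 333.4255

333.43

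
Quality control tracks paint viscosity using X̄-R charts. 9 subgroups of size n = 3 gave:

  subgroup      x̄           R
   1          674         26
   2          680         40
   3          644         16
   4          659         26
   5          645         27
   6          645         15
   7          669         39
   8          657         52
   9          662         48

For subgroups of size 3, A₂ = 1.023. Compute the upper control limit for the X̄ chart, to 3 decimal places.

X̄̄ = (674 + 680 + 644 + 659 + 645 + 645 + 669 + 657 + 662) / 9 = 5935.0000 / 9 = 659.4444
R̄ = (26 + 40 + 16 + 26 + 27 + 15 + 39 + 52 + 48) / 9 = 289.0000 / 9 = 32.1111
UCL = X̄̄ + A₂·R̄ = 659.4444 + 1.023 × 32.1111 = 692.2941

692.294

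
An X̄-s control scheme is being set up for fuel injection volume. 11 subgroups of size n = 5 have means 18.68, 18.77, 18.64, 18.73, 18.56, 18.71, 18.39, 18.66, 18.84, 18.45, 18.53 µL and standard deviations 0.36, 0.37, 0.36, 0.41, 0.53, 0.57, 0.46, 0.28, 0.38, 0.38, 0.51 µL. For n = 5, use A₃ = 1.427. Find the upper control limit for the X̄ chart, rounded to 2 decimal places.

19.23

X̄̄ = (18.68 + 18.77 + 18.64 + 18.73 + 18.56 + 18.71 + 18.39 + 18.66 + 18.84 + 18.45 + 18.53) / 11 = 18.6327
s̄ = (0.36 + 0.37 + 0.36 + 0.41 + 0.53 + 0.57 + 0.46 + 0.28 + 0.38 + 0.38 + 0.51) / 11 = 0.4191
UCL = X̄̄ + A₃·s̄ = 18.6327 + 1.427 × 0.4191 = 19.2308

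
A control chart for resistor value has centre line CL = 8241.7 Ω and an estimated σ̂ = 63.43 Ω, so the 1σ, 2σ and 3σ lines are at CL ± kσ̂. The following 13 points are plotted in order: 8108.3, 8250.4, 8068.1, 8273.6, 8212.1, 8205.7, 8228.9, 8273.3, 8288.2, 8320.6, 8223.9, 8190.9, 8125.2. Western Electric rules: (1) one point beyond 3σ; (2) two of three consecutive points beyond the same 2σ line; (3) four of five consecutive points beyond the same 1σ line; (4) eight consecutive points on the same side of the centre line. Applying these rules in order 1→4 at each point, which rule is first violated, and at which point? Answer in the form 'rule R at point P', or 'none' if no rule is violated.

Zone of each point (C = within 1σ̂, B = 1σ̂–2σ̂, A = 2σ̂–3σ̂, * = beyond 3σ̂; sign = side of CL): 1:-A, 2:+C, 3:-A, 4:+C, 5:-C, 6:-C, 7:-C, 8:+C, 9:+C, 10:+B, 11:-C, 12:-C, 13:-B
Rule 2 (two of three consecutive points beyond the same 2σ limit) is satisfied at point 3.

rule 2 at point 3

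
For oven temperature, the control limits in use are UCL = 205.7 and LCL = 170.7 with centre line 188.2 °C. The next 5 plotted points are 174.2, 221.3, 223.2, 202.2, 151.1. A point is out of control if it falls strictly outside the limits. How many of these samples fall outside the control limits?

3

Compare each point to [170.7, 205.7]: sample 2 = 221.3 > UCL; sample 3 = 223.2 > UCL; sample 5 = 151.1 < LCL.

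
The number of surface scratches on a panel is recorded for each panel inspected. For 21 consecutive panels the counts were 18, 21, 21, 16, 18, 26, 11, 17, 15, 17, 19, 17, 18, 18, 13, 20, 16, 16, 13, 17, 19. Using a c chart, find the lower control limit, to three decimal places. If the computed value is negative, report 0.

4.904

c̄ = (18 + 21 + 21 + 16 + 18 + 26 + 11 + 17 + 15 + 17 + 19 + 17 + 18 + 18 + 13 + 20 + 16 + 16 + 13 + 17 + 19) / 21 = 366 / 21 = 17.4286
LCL = c̄ − 3√c̄ = 17.4286 − 3 × 4.1748 = 4.9043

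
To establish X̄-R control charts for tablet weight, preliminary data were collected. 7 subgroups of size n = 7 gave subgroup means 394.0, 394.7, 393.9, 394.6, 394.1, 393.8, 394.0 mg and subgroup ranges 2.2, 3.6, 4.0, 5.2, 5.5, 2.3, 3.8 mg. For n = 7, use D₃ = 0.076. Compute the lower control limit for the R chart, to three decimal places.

0.289

R̄ = (2.2 + 3.6 + 4.0 + 5.2 + 5.5 + 2.3 + 3.8) / 7 = 26.6000 / 7 = 3.8000
LCL_R = D₃·R̄ = 0.076 × 3.8000 = 0.2888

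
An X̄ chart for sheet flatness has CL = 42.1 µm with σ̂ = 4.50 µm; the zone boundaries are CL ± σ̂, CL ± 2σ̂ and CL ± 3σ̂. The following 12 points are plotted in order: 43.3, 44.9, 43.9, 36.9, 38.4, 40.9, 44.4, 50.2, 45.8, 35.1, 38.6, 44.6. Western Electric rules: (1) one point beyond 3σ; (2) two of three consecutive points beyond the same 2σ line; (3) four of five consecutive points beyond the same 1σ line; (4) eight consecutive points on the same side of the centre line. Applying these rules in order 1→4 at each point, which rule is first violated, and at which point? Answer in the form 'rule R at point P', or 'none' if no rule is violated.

Zone of each point (C = within 1σ̂, B = 1σ̂–2σ̂, A = 2σ̂–3σ̂, * = beyond 3σ̂; sign = side of CL): 1:+C, 2:+C, 3:+C, 4:-B, 5:-C, 6:-C, 7:+C, 8:+B, 9:+C, 10:-B, 11:-C, 12:+C
No rule fires across all 12 points.

none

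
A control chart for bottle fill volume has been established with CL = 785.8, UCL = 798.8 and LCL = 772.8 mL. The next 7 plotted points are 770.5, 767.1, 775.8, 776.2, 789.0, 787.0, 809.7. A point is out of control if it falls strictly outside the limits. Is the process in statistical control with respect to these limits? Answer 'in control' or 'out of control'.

out of control

Compare each point to [772.8, 798.8]: sample 1 = 770.5 < LCL; sample 2 = 767.1 < LCL; sample 7 = 809.7 > UCL.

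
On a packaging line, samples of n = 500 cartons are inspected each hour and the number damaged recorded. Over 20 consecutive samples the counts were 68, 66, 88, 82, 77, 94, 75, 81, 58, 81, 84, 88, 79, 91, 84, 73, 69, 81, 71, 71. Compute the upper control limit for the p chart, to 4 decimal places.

p̄ = Σdᵢ / (k·n) = 1561 / (20 × 500) = 0.15610
UCL = p̄ + 3·√(p̄(1−p̄)/n) = 0.15610 + 3 × √(0.15610×0.84390/500) = 0.15610 + 3 × 0.01623 = 0.20479

0.2048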